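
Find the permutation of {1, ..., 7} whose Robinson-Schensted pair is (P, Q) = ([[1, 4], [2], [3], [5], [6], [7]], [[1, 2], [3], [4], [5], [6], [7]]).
3 7 6 5 4 2 1

Reverse the RSK construction: for i from n down to 1, find the cell of Q containing i, remove the entry at that cell from P, and reverse-bump it up through P; the value ejected from row 1 is w(i).

Step i=7: Q has 7 at row 6, column 1; remove 7 from row 6 of P and reverse-bump: 7 enters row 5 and ejects 6; 6 enters row 4 and ejects 5; 5 enters row 3 and ejects 3; 3 enters row 2 and ejects 2; 2 enters row 1 and ejects 1. So w(7) = 1. P is now [[2, 4], [3], [5], [6], [7]].
Step i=6: Q has 6 at row 5, column 1; remove 7 from row 5 of P and reverse-bump: 7 enters row 4 and ejects 6; 6 enters row 3 and ejects 5; 5 enters row 2 and ejects 3; 3 enters row 1 and ejects 2. So w(6) = 2. P is now [[3, 4], [5], [6], [7]].
Step i=5: Q has 5 at row 4, column 1; remove 7 from row 4 of P and reverse-bump: 7 enters row 3 and ejects 6; 6 enters row 2 and ejects 5; 5 enters row 1 and ejects 4. So w(5) = 4. P is now [[3, 5], [6], [7]].
Step i=4: Q has 4 at row 3, column 1; remove 7 from row 3 of P and reverse-bump: 7 enters row 2 and ejects 6; 6 enters row 1 and ejects 5. So w(4) = 5. P is now [[3, 6], [7]].
Step i=3: Q has 3 at row 2, column 1; remove 7 from row 2 of P and reverse-bump: 7 enters row 1 and ejects 6. So w(3) = 6. P is now [[3, 7]].
Step i=2: Q has 2 at row 1, column 2; remove that cell from P, ejecting 7. So w(2) = 7. P is now [[3]].
Step i=1: Q has 1 at row 1, column 1; remove that cell from P, ejecting 3. So w(1) = 3. P is now [].

So w = 3 7 6 5 4 2 1.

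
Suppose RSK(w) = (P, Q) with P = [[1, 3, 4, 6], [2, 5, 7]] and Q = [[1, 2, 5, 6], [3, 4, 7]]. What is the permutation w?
2 5 1 3 4 7 6

Reverse the RSK construction: for i from n down to 1, find the cell of Q containing i, remove the entry at that cell from P, and reverse-bump it up through P; the value ejected from row 1 is w(i).

Step i=7: Q has 7 at row 2, column 3; remove 7 from row 2 of P and reverse-bump: 7 enters row 1 and ejects 6. So w(7) = 6. P is now [[1, 3, 4, 7], [2, 5]].
Step i=6: Q has 6 at row 1, column 4; remove that cell from P, ejecting 7. So w(6) = 7. P is now [[1, 3, 4], [2, 5]].
Step i=5: Q has 5 at row 1, column 3; remove that cell from P, ejecting 4. So w(5) = 4. P is now [[1, 3], [2, 5]].
Step i=4: Q has 4 at row 2, column 2; remove 5 from row 2 of P and reverse-bump: 5 enters row 1 and ejects 3. So w(4) = 3. P is now [[1, 5], [2]].
Step i=3: Q has 3 at row 2, column 1; remove 2 from row 2 of P and reverse-bump: 2 enters row 1 and ejects 1. So w(3) = 1. P is now [[2, 5]].
Step i=2: Q has 2 at row 1, column 2; remove that cell from P, ejecting 5. So w(2) = 5. P is now [[2]].
Step i=1: Q has 1 at row 1, column 1; remove that cell from P, ejecting 2. So w(1) = 2. P is now [].

So w = 2 5 1 3 4 7 6.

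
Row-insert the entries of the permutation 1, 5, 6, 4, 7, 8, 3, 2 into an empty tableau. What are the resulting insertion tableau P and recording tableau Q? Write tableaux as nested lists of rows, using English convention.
P = [[1, 2, 6, 7, 8], [3], [4], [5]], Q = [[1, 2, 3, 5, 6], [4], [7], [8]]

Insert each entry of the permutation into P by Schensted row insertion, recording in Q the position of each new cell.

Insert 1: appended to row 1. P = [[1]], Q = [[1]].
Insert 5: appended to row 1. P = [[1, 5]], Q = [[1, 2]].
Insert 6: appended to row 1. P = [[1, 5, 6]], Q = [[1, 2, 3]].
Insert 4: 4 bumps 5 from row 1; 5 starts row 2. P = [[1, 4, 6], [5]], Q = [[1, 2, 3], [4]].
Insert 7: appended to row 1. P = [[1, 4, 6, 7], [5]], Q = [[1, 2, 3, 5], [4]].
Insert 8: appended to row 1. P = [[1, 4, 6, 7, 8], [5]], Q = [[1, 2, 3, 5, 6], [4]].
Insert 3: 3 bumps 4 from row 1; 4 bumps 5 from row 2; 5 starts row 3. P = [[1, 3, 6, 7, 8], [4], [5]], Q = [[1, 2, 3, 5, 6], [4], [7]].
Insert 2: 2 bumps 3 from row 1; 3 bumps 4 from row 2; 4 bumps 5 from row 3; 5 starts row 4. P = [[1, 2, 6, 7, 8], [3], [4], [5]], Q = [[1, 2, 3, 5, 6], [4], [7], [8]].

So P = [[1, 2, 6, 7, 8], [3], [4], [5]], Q = [[1, 2, 3, 5, 6], [4], [7], [8]].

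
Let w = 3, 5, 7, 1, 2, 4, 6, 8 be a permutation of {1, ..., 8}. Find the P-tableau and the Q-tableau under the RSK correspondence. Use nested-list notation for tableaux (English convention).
P = [[1, 2, 4, 6, 8], [3, 5, 7]], Q = [[1, 2, 3, 7, 8], [4, 5, 6]]

Insert each entry of the permutation into P by Schensted row insertion, recording in Q the position of each new cell.

Insert 3: appended to row 1. P = [[3]].
Insert 5: appended to row 1. P = [[3, 5]].
Insert 7: appended to row 1. P = [[3, 5, 7]].
Insert 1: 1 bumps 3 from row 1; 3 starts row 2. P = [[1, 5, 7], [3]].
Insert 2: 2 bumps 5 from row 1; 5 appends to row 2. P = [[1, 2, 7], [3, 5]].
Insert 4: 4 bumps 7 from row 1; 7 appends to row 2. P = [[1, 2, 4], [3, 5, 7]].
Insert 6: appended to row 1. P = [[1, 2, 4, 6], [3, 5, 7]].
Insert 8: appended to row 1. P = [[1, 2, 4, 6, 8], [3, 5, 7]].

So P = [[1, 2, 4, 6, 8], [3, 5, 7]], Q = [[1, 2, 3, 7, 8], [4, 5, 6]].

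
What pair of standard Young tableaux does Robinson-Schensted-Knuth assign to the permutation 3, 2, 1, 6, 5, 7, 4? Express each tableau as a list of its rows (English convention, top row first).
P = [[1, 4, 7], [2, 5], [3, 6]], Q = [[1, 4, 6], [2, 5], [3, 7]]

Insert each entry of the permutation into P by Schensted row insertion, recording in Q the position of each new cell.

After inserting 3: P = [[3]].
After inserting 2: P = [[2], [3]].
After inserting 1: P = [[1], [2], [3]].
After inserting 6: P = [[1, 6], [2], [3]].
After inserting 5: P = [[1, 5], [2, 6], [3]].
After inserting 7: P = [[1, 5, 7], [2, 6], [3]].
After inserting 4: P = [[1, 4, 7], [2, 5], [3, 6]].

So P = [[1, 4, 7], [2, 5], [3, 6]], Q = [[1, 4, 6], [2, 5], [3, 7]].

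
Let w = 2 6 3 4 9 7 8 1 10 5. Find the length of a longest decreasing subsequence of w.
3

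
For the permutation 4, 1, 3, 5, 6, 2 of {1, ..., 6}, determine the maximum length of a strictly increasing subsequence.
4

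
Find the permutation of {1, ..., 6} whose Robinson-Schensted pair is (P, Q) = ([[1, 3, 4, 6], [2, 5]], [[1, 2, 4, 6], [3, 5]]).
2 3 1 5 4 6

Reverse the RSK construction: for i from n down to 1, find the cell of Q containing i, remove the entry at that cell from P, and reverse-bump it up through P; the value ejected from row 1 is w(i).

Step i=6: Q has 6 at row 1, column 4; remove that cell from P, ejecting 6. So w(6) = 6. P is now [[1, 3, 4], [2, 5]].
Step i=5: Q has 5 at row 2, column 2; remove 5 from row 2 of P and reverse-bump: 5 enters row 1 and ejects 4. So w(5) = 4. P is now [[1, 3, 5], [2]].
Step i=4: Q has 4 at row 1, column 3; remove that cell from P, ejecting 5. So w(4) = 5. P is now [[1, 3], [2]].
Step i=3: Q has 3 at row 2, column 1; remove 2 from row 2 of P and reverse-bump: 2 enters row 1 and ejects 1. So w(3) = 1. P is now [[2, 3]].
Step i=2: Q has 2 at row 1, column 2; remove that cell from P, ejecting 3. So w(2) = 3. P is now [[2]].
Step i=1: Q has 1 at row 1, column 1; remove that cell from P, ejecting 2. So w(1) = 2. P is now [].

So w = 2 3 1 5 4 6.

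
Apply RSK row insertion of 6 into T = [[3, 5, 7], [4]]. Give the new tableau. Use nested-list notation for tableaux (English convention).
[[3, 5, 6], [4, 7]]

In row 1, 6 replaces 7 (the leftmost entry greater than 6); 7 is bumped to row 2. 7 is appended to row 2. The new tableau is [[3, 5, 6], [4, 7]].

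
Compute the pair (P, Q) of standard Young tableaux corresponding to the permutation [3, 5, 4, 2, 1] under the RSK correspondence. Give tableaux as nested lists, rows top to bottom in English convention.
Insert each entry of the permutation into P by Schensted row insertion, recording in Q the position of each new cell.

Insert 3: appended to row 1. P = [[3]].
Insert 5: appended to row 1. P = [[3, 5]].
Insert 4: 4 bumps 5 from row 1; 5 starts row 2. P = [[3, 4], [5]].
Insert 2: 2 bumps 3 from row 1; 3 bumps 5 from row 2; 5 starts row 3. P = [[2, 4], [3], [5]].
Insert 1: 1 bumps 2 from row 1; 2 bumps 3 from row 2; 3 bumps 5 from row 3; 5 starts row 4. P = [[1, 4], [2], [3], [5]].

So P = [[1, 4], [2], [3], [5]], Q = [[1, 2], [3], [4], [5]].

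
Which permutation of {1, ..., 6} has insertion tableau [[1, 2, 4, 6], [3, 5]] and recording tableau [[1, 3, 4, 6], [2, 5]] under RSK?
Reverse the RSK construction: for i from n down to 1, find the cell of Q containing i, remove the entry at that cell from P, and reverse-bump it up through P; the value ejected from row 1 is w(i).

Step i=6: Q has 6 at row 1, column 4; remove that cell from P, ejecting 6. So w(6) = 6. P is now [[1, 2, 4], [3, 5]].
Step i=5: Q has 5 at row 2, column 2; remove 5 from row 2 of P and reverse-bump: 5 enters row 1 and ejects 4. So w(5) = 4. P is now [[1, 2, 5], [3]].
Step i=4: Q has 4 at row 1, column 3; remove that cell from P, ejecting 5. So w(4) = 5. P is now [[1, 2], [3]].
Step i=3: Q has 3 at row 1, column 2; remove that cell from P, ejecting 2. So w(3) = 2. P is now [[1], [3]].
Step i=2: Q has 2 at row 2, column 1; remove 3 from row 2 of P and reverse-bump: 3 enters row 1 and ejects 1. So w(2) = 1. P is now [[3]].
Step i=1: Q has 1 at row 1, column 1; remove that cell from P, ejecting 3. So w(1) = 3. P is now [].

So w = 3 1 2 5 4 6.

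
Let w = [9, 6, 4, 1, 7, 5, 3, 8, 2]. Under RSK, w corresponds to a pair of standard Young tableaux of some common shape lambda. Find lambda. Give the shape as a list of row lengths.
[3, 2, 2, 1, 1]

RSK row insertion gives P = [[1, 2, 8], [3, 5], [4, 7], [6], [9]], which has shape [3, 2, 2, 1, 1].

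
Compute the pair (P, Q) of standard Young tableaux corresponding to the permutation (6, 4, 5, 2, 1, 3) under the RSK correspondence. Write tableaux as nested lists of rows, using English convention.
P = [[1, 3], [2, 5], [4], [6]], Q = [[1, 3], [2, 6], [4], [5]]

Insert each entry of the permutation into P by Schensted row insertion, recording in Q the position of each new cell.

After inserting 6: P = [[6]].
After inserting 4: P = [[4], [6]].
After inserting 5: P = [[4, 5], [6]].
After inserting 2: P = [[2, 5], [4], [6]].
After inserting 1: P = [[1, 5], [2], [4], [6]].
After inserting 3: P = [[1, 3], [2, 5], [4], [6]].

So P = [[1, 3], [2, 5], [4], [6]], Q = [[1, 3], [2, 6], [4], [5]].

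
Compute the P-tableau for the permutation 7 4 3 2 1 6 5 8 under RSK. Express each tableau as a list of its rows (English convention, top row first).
P = [[1, 5, 8], [2, 6], [3], [4], [7]]

Insert 7: appended to row 1. P = [[7]].
Insert 4: 4 bumps 7 from row 1; 7 starts row 2. P = [[4], [7]].
Insert 3: 3 bumps 4 from row 1; 4 bumps 7 from row 2; 7 starts row 3. P = [[3], [4], [7]].
Insert 2: 2 bumps 3 from row 1; 3 bumps 4 from row 2; 4 bumps 7 from row 3; 7 starts row 4. P = [[2], [3], [4], [7]].
Insert 1: 1 bumps 2 from row 1; 2 bumps 3 from row 2; 3 bumps 4 from row 3; 4 bumps 7 from row 4; 7 starts row 5. P = [[1], [2], [3], [4], [7]].
Insert 6: appended to row 1. P = [[1, 6], [2], [3], [4], [7]].
Insert 5: 5 bumps 6 from row 1; 6 appends to row 2. P = [[1, 5], [2, 6], [3], [4], [7]].
Insert 8: appended to row 1. P = [[1, 5, 8], [2, 6], [3], [4], [7]].

So P = [[1, 5, 8], [2, 6], [3], [4], [7]].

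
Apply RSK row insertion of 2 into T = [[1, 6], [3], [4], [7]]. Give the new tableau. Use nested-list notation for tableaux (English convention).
In row 1, 2 replaces 6 (the leftmost entry greater than 2); 6 is bumped to row 2. 6 is appended to row 2. The new tableau is [[1, 2], [3, 6], [4], [7]].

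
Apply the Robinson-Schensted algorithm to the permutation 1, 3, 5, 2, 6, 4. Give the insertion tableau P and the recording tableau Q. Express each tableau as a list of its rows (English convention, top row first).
Insert each entry of the permutation into P by Schensted row insertion, recording in Q the position of each new cell.

After inserting 1: P = [[1]].
After inserting 3: P = [[1, 3]].
After inserting 5: P = [[1, 3, 5]].
After inserting 2: P = [[1, 2, 5], [3]].
After inserting 6: P = [[1, 2, 5, 6], [3]].
After inserting 4: P = [[1, 2, 4, 6], [3, 5]].

So P = [[1, 2, 4, 6], [3, 5]], Q = [[1, 2, 3, 5], [4, 6]].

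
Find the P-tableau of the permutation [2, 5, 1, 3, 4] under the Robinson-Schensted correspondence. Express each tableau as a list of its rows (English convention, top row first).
P = [[1, 3, 4], [2, 5]]

Insert 2: appended to row 1. P = [[2]].
Insert 5: appended to row 1. P = [[2, 5]].
Insert 1: 1 bumps 2 from row 1; 2 starts row 2. P = [[1, 5], [2]].
Insert 3: 3 bumps 5 from row 1; 5 appends to row 2. P = [[1, 3], [2, 5]].
Insert 4: appended to row 1. P = [[1, 3, 4], [2, 5]].

So P = [[1, 3, 4], [2, 5]].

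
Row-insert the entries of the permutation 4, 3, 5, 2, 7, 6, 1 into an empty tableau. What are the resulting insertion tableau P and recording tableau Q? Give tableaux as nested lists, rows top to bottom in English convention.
Insert each entry of the permutation into P by Schensted row insertion, recording in Q the position of each new cell.

Insert 4: appended to row 1. P = [[4]].
Insert 3: 3 bumps 4 from row 1; 4 starts row 2. P = [[3], [4]].
Insert 5: appended to row 1. P = [[3, 5], [4]].
Insert 2: 2 bumps 3 from row 1; 3 bumps 4 from row 2; 4 starts row 3. P = [[2, 5], [3], [4]].
Insert 7: appended to row 1. P = [[2, 5, 7], [3], [4]].
Insert 6: 6 bumps 7 from row 1; 7 appends to row 2. P = [[2, 5, 6], [3, 7], [4]].
Insert 1: 1 bumps 2 from row 1; 2 bumps 3 from row 2; 3 bumps 4 from row 3; 4 starts row 4. P = [[1, 5, 6], [2, 7], [3], [4]].

So P = [[1, 5, 6], [2, 7], [3], [4]], Q = [[1, 3, 5], [2, 6], [4], [7]].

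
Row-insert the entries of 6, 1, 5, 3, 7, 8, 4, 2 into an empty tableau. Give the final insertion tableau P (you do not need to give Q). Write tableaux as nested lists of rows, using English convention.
After inserting 6: P = [[6]].
After inserting 1: P = [[1], [6]].
After inserting 5: P = [[1, 5], [6]].
After inserting 3: P = [[1, 3], [5], [6]].
After inserting 7: P = [[1, 3, 7], [5], [6]].
After inserting 8: P = [[1, 3, 7, 8], [5], [6]].
After inserting 4: P = [[1, 3, 4, 8], [5, 7], [6]].
After inserting 2: P = [[1, 2, 4, 8], [3, 7], [5], [6]].

So P = [[1, 2, 4, 8], [3, 7], [5], [6]].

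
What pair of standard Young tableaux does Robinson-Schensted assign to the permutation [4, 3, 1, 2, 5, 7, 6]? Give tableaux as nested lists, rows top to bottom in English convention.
P = [[1, 2, 5, 6], [3, 7], [4]], Q = [[1, 4, 5, 6], [2, 7], [3]]

Insert each entry of the permutation into P by Schensted row insertion, recording in Q the position of each new cell.

Insert 4: appended to row 1. P = [[4]], Q = [[1]].
Insert 3: 3 bumps 4 from row 1; 4 starts row 2. P = [[3], [4]], Q = [[1], [2]].
Insert 1: 1 bumps 3 from row 1; 3 bumps 4 from row 2; 4 starts row 3. P = [[1], [3], [4]], Q = [[1], [2], [3]].
Insert 2: appended to row 1. P = [[1, 2], [3], [4]], Q = [[1, 4], [2], [3]].
Insert 5: appended to row 1. P = [[1, 2, 5], [3], [4]], Q = [[1, 4, 5], [2], [3]].
Insert 7: appended to row 1. P = [[1, 2, 5, 7], [3], [4]], Q = [[1, 4, 5, 6], [2], [3]].
Insert 6: 6 bumps 7 from row 1; 7 appends to row 2. P = [[1, 2, 5, 6], [3, 7], [4]], Q = [[1, 4, 5, 6], [2, 7], [3]].

So P = [[1, 2, 5, 6], [3, 7], [4]], Q = [[1, 4, 5, 6], [2, 7], [3]].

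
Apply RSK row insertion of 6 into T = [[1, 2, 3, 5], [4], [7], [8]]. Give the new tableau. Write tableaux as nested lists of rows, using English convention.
[[1, 2, 3, 5, 6], [4], [7], [8]]

6 is larger than every entry of row 1, so it is appended to row 1. The new tableau is [[1, 2, 3, 5, 6], [4], [7], [8]].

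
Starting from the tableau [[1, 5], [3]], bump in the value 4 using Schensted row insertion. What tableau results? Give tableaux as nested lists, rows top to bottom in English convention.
In row 1, 4 replaces 5 (the leftmost entry greater than 4); 5 is bumped to row 2. 5 is appended to row 2. The new tableau is [[1, 4], [3, 5]].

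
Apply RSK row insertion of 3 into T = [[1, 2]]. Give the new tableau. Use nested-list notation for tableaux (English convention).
[[1, 2, 3]]

3 is larger than every entry of row 1, so it is appended to row 1. The new tableau is [[1, 2, 3]].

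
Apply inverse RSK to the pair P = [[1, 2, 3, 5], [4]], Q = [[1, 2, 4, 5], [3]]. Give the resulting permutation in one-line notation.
1 4 2 3 5

Reverse the RSK construction: for i from n down to 1, find the cell of Q containing i, remove the entry at that cell from P, and reverse-bump it up through P; the value ejected from row 1 is w(i).

Step i=5: Q has 5 at row 1, column 4; remove that cell from P, ejecting 5. So w(5) = 5. P is now [[1, 2, 3], [4]].
Step i=4: Q has 4 at row 1, column 3; remove that cell from P, ejecting 3. So w(4) = 3. P is now [[1, 2], [4]].
Step i=3: Q has 3 at row 2, column 1; remove 4 from row 2 of P and reverse-bump: 4 enters row 1 and ejects 2. So w(3) = 2. P is now [[1, 4]].
Step i=2: Q has 2 at row 1, column 2; remove that cell from P, ejecting 4. So w(2) = 4. P is now [[1]].
Step i=1: Q has 1 at row 1, column 1; remove that cell from P, ejecting 1. So w(1) = 1. P is now [].

So w = 1 4 2 3 5.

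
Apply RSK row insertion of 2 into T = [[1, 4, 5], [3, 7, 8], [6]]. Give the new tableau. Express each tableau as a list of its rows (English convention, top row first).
[[1, 2, 5], [3, 4, 8], [6, 7]]

In row 1, 2 replaces 4 (the leftmost entry greater than 2); 4 is bumped to row 2. In row 2, 4 replaces 7 (the leftmost entry greater than 4); 7 is bumped to row 3. 7 is appended to row 3. The new tableau is [[1, 2, 5], [3, 4, 8], [6, 7]].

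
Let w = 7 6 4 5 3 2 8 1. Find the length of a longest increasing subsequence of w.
3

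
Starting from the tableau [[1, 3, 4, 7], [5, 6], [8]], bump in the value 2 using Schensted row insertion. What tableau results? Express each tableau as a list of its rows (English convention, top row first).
In row 1, 2 replaces 3 (the leftmost entry greater than 2); 3 is bumped to row 2. In row 2, 3 replaces 5 (the leftmost entry greater than 3); 5 is bumped to row 3. In row 3, 5 replaces 8 (the leftmost entry greater than 5); 8 is bumped to row 4. 8 starts a new row 4. The new tableau is [[1, 2, 4, 7], [3, 6], [5], [8]].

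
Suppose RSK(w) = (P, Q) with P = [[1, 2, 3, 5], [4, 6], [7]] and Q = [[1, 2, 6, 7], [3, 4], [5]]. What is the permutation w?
Reverse the RSK construction: for i from n down to 1, find the cell of Q containing i, remove the entry at that cell from P, and reverse-bump it up through P; the value ejected from row 1 is w(i).

Step i=7: Q has 7 at row 1, column 4; remove that cell from P, ejecting 5. So w(7) = 5. P is now [[1, 2, 3], [4, 6], [7]].
Step i=6: Q has 6 at row 1, column 3; remove that cell from P, ejecting 3. So w(6) = 3. P is now [[1, 2], [4, 6], [7]].
Step i=5: Q has 5 at row 3, column 1; remove 7 from row 3 of P and reverse-bump: 7 enters row 2 and ejects 6; 6 enters row 1 and ejects 2. So w(5) = 2. P is now [[1, 6], [4, 7]].
Step i=4: Q has 4 at row 2, column 2; remove 7 from row 2 of P and reverse-bump: 7 enters row 1 and ejects 6. So w(4) = 6. P is now [[1, 7], [4]].
Step i=3: Q has 3 at row 2, column 1; remove 4 from row 2 of P and reverse-bump: 4 enters row 1 and ejects 1. So w(3) = 1. P is now [[4, 7]].
Step i=2: Q has 2 at row 1, column 2; remove that cell from P, ejecting 7. So w(2) = 7. P is now [[4]].
Step i=1: Q has 1 at row 1, column 1; remove that cell from P, ejecting 4. So w(1) = 4. P is now [].

So w = 4 7 1 6 2 3 5.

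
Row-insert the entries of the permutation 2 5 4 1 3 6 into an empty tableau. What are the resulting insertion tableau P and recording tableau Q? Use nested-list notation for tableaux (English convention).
P = [[1, 3, 6], [2, 4], [5]], Q = [[1, 2, 6], [3, 5], [4]]

Insert each entry of the permutation into P by Schensted row insertion, recording in Q the position of each new cell.

Insert 2: appended to row 1. P = [[2]], Q = [[1]].
Insert 5: appended to row 1. P = [[2, 5]], Q = [[1, 2]].
Insert 4: 4 bumps 5 from row 1; 5 starts row 2. P = [[2, 4], [5]], Q = [[1, 2], [3]].
Insert 1: 1 bumps 2 from row 1; 2 bumps 5 from row 2; 5 starts row 3. P = [[1, 4], [2], [5]], Q = [[1, 2], [3], [4]].
Insert 3: 3 bumps 4 from row 1; 4 appends to row 2. P = [[1, 3], [2, 4], [5]], Q = [[1, 2], [3, 5], [4]].
Insert 6: appended to row 1. P = [[1, 3, 6], [2, 4], [5]], Q = [[1, 2, 6], [3, 5], [4]].

So P = [[1, 3, 6], [2, 4], [5]], Q = [[1, 2, 6], [3, 5], [4]].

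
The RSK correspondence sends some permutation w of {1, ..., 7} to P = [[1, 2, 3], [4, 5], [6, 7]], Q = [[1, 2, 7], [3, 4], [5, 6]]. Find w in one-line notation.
6 7 4 5 1 2 3

Reverse the RSK construction: for i from n down to 1, find the cell of Q containing i, remove the entry at that cell from P, and reverse-bump it up through P; the value ejected from row 1 is w(i).

Step i=7: Q has 7 at row 1, column 3; remove that cell from P, ejecting 3. So w(7) = 3. P is now [[1, 2], [4, 5], [6, 7]].
Step i=6: Q has 6 at row 3, column 2; remove 7 from row 3 of P and reverse-bump: 7 enters row 2 and ejects 5; 5 enters row 1 and ejects 2. So w(6) = 2. P is now [[1, 5], [4, 7], [6]].
Step i=5: Q has 5 at row 3, column 1; remove 6 from row 3 of P and reverse-bump: 6 enters row 2 and ejects 4; 4 enters row 1 and ejects 1. So w(5) = 1. P is now [[4, 5], [6, 7]].
Step i=4: Q has 4 at row 2, column 2; remove 7 from row 2 of P and reverse-bump: 7 enters row 1 and ejects 5. So w(4) = 5. P is now [[4, 7], [6]].
Step i=3: Q has 3 at row 2, column 1; remove 6 from row 2 of P and reverse-bump: 6 enters row 1 and ejects 4. So w(3) = 4. P is now [[6, 7]].
Step i=2: Q has 2 at row 1, column 2; remove that cell from P, ejecting 7. So w(2) = 7. P is now [[6]].
Step i=1: Q has 1 at row 1, column 1; remove that cell from P, ejecting 6. So w(1) = 6. P is now [].

So w = 6 7 4 5 1 2 3.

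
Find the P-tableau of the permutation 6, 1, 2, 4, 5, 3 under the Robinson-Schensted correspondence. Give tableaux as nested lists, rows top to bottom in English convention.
Insert 6: appended to row 1. P = [[6]].
Insert 1: 1 bumps 6 from row 1; 6 starts row 2. P = [[1], [6]].
Insert 2: appended to row 1. P = [[1, 2], [6]].
Insert 4: appended to row 1. P = [[1, 2, 4], [6]].
Insert 5: appended to row 1. P = [[1, 2, 4, 5], [6]].
Insert 3: 3 bumps 4 from row 1; 4 bumps 6 from row 2; 6 starts row 3. P = [[1, 2, 3, 5], [4], [6]].

So P = [[1, 2, 3, 5], [4], [6]].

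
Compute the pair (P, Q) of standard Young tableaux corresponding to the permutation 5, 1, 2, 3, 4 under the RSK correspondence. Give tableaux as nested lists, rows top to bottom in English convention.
P = [[1, 2, 3, 4], [5]], Q = [[1, 3, 4, 5], [2]]

Insert each entry of the permutation into P by Schensted row insertion, recording in Q the position of each new cell.

Insert 5: appended to row 1. P = [[5]].
Insert 1: 1 bumps 5 from row 1; 5 starts row 2. P = [[1], [5]].
Insert 2: appended to row 1. P = [[1, 2], [5]].
Insert 3: appended to row 1. P = [[1, 2, 3], [5]].
Insert 4: appended to row 1. P = [[1, 2, 3, 4], [5]].

So P = [[1, 2, 3, 4], [5]], Q = [[1, 3, 4, 5], [2]].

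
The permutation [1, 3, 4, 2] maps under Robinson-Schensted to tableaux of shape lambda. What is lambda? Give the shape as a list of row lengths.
RSK row insertion gives P = [[1, 2, 4], [3]], which has shape [3, 1].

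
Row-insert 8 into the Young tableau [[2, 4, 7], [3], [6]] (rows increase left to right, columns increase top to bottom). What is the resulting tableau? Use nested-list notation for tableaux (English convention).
[[2, 4, 7, 8], [3], [6]]

8 is larger than every entry of row 1, so it is appended to row 1. The new tableau is [[2, 4, 7, 8], [3], [6]].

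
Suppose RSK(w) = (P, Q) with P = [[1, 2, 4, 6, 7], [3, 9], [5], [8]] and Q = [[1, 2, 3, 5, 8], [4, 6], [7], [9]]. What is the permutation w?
Reverse the RSK construction: for i from n down to 1, find the cell of Q containing i, remove the entry at that cell from P, and reverse-bump it up through P; the value ejected from row 1 is w(i).

Step i=9: Q has 9 at row 4, column 1; remove 8 from row 4 of P and reverse-bump: 8 enters row 3 and ejects 5; 5 enters row 2 and ejects 3; 3 enters row 1 and ejects 2. So w(9) = 2. P is now [[1, 3, 4, 6, 7], [5, 9], [8]].
Step i=8: Q has 8 at row 1, column 5; remove that cell from P, ejecting 7. So w(8) = 7. P is now [[1, 3, 4, 6], [5, 9], [8]].
Step i=7: Q has 7 at row 3, column 1; remove 8 from row 3 of P and reverse-bump: 8 enters row 2 and ejects 5; 5 enters row 1 and ejects 4. So w(7) = 4. P is now [[1, 3, 5, 6], [8, 9]].
Step i=6: Q has 6 at row 2, column 2; remove 9 from row 2 of P and reverse-bump: 9 enters row 1 and ejects 6. So w(6) = 6. P is now [[1, 3, 5, 9], [8]].
Step i=5: Q has 5 at row 1, column 4; remove that cell from P, ejecting 9. So w(5) = 9. P is now [[1, 3, 5], [8]].
Step i=4: Q has 4 at row 2, column 1; remove 8 from row 2 of P and reverse-bump: 8 enters row 1 and ejects 5. So w(4) = 5. P is now [[1, 3, 8]].
Step i=3: Q has 3 at row 1, column 3; remove that cell from P, ejecting 8. So w(3) = 8. P is now [[1, 3]].
Step i=2: Q has 2 at row 1, column 2; remove that cell from P, ejecting 3. So w(2) = 3. P is now [[1]].
Step i=1: Q has 1 at row 1, column 1; remove that cell from P, ejecting 1. So w(1) = 1. P is now [].

So w = 1 3 8 5 9 6 4 7 2.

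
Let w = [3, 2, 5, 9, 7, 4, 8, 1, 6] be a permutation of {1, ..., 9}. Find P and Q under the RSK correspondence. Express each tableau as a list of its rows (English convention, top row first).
P = [[1, 4, 6, 8], [2, 5, 7], [3], [9]], Q = [[1, 3, 4, 7], [2, 5, 9], [6], [8]]

Insert each entry of the permutation into P by Schensted row insertion, recording in Q the position of each new cell.

Insert 3: appended to row 1. P = [[3]], Q = [[1]].
Insert 2: 2 bumps 3 from row 1; 3 starts row 2. P = [[2], [3]], Q = [[1], [2]].
Insert 5: appended to row 1. P = [[2, 5], [3]], Q = [[1, 3], [2]].
Insert 9: appended to row 1. P = [[2, 5, 9], [3]], Q = [[1, 3, 4], [2]].
Insert 7: 7 bumps 9 from row 1; 9 appends to row 2. P = [[2, 5, 7], [3, 9]], Q = [[1, 3, 4], [2, 5]].
Insert 4: 4 bumps 5 from row 1; 5 bumps 9 from row 2; 9 starts row 3. P = [[2, 4, 7], [3, 5], [9]], Q = [[1, 3, 4], [2, 5], [6]].
Insert 8: appended to row 1. P = [[2, 4, 7, 8], [3, 5], [9]], Q = [[1, 3, 4, 7], [2, 5], [6]].
Insert 1: 1 bumps 2 from row 1; 2 bumps 3 from row 2; 3 bumps 9 from row 3; 9 starts row 4. P = [[1, 4, 7, 8], [2, 5], [3], [9]], Q = [[1, 3, 4, 7], [2, 5], [6], [8]].
Insert 6: 6 bumps 7 from row 1; 7 appends to row 2. P = [[1, 4, 6, 8], [2, 5, 7], [3], [9]], Q = [[1, 3, 4, 7], [2, 5, 9], [6], [8]].

So P = [[1, 4, 6, 8], [2, 5, 7], [3], [9]], Q = [[1, 3, 4, 7], [2, 5, 9], [6], [8]].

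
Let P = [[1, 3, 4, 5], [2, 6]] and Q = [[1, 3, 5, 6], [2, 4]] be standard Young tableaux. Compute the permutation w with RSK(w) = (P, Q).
Reverse the RSK construction: for i from n down to 1, find the cell of Q containing i, remove the entry at that cell from P, and reverse-bump it up through P; the value ejected from row 1 is w(i).

Step i=6: Q has 6 at row 1, column 4; remove that cell from P, ejecting 5. So w(6) = 5. P is now [[1, 3, 4], [2, 6]].
Step i=5: Q has 5 at row 1, column 3; remove that cell from P, ejecting 4. So w(5) = 4. P is now [[1, 3], [2, 6]].
Step i=4: Q has 4 at row 2, column 2; remove 6 from row 2 of P and reverse-bump: 6 enters row 1 and ejects 3. So w(4) = 3. P is now [[1, 6], [2]].
Step i=3: Q has 3 at row 1, column 2; remove that cell from P, ejecting 6. So w(3) = 6. P is now [[1], [2]].
Step i=2: Q has 2 at row 2, column 1; remove 2 from row 2 of P and reverse-bump: 2 enters row 1 and ejects 1. So w(2) = 1. P is now [[2]].
Step i=1: Q has 1 at row 1, column 1; remove that cell from P, ejecting 2. So w(1) = 2. P is now [].

So w = 2 1 6 3 4 5.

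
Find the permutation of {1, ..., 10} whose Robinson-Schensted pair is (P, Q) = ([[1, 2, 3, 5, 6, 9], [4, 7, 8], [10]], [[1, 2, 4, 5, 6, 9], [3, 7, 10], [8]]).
1 4 2 3 7 10 8 5 9 6

Reverse the RSK construction: for i from n down to 1, find the cell of Q containing i, remove the entry at that cell from P, and reverse-bump it up through P; the value ejected from row 1 is w(i).

Step i=10: Q has 10 at row 2, column 3; remove 8 from row 2 of P and reverse-bump: 8 enters row 1 and ejects 6. So w(10) = 6. P is now [[1, 2, 3, 5, 8, 9], [4, 7], [10]].
Step i=9: Q has 9 at row 1, column 6; remove that cell from P, ejecting 9. So w(9) = 9. P is now [[1, 2, 3, 5, 8], [4, 7], [10]].
Step i=8: Q has 8 at row 3, column 1; remove 10 from row 3 of P and reverse-bump: 10 enters row 2 and ejects 7; 7 enters row 1 and ejects 5. So w(8) = 5. P is now [[1, 2, 3, 7, 8], [4, 10]].
Step i=7: Q has 7 at row 2, column 2; remove 10 from row 2 of P and reverse-bump: 10 enters row 1 and ejects 8. So w(7) = 8. P is now [[1, 2, 3, 7, 10], [4]].
Step i=6: Q has 6 at row 1, column 5; remove that cell from P, ejecting 10. So w(6) = 10. P is now [[1, 2, 3, 7], [4]].
Step i=5: Q has 5 at row 1, column 4; remove that cell from P, ejecting 7. So w(5) = 7. P is now [[1, 2, 3], [4]].
Step i=4: Q has 4 at row 1, column 3; remove that cell from P, ejecting 3. So w(4) = 3. P is now [[1, 2], [4]].
Step i=3: Q has 3 at row 2, column 1; remove 4 from row 2 of P and reverse-bump: 4 enters row 1 and ejects 2. So w(3) = 2. P is now [[1, 4]].
Step i=2: Q has 2 at row 1, column 2; remove that cell from P, ejecting 4. So w(2) = 4. P is now [[1]].
Step i=1: Q has 1 at row 1, column 1; remove that cell from P, ejecting 1. So w(1) = 1. P is now [].

So w = 1 4 2 3 7 10 8 5 9 6.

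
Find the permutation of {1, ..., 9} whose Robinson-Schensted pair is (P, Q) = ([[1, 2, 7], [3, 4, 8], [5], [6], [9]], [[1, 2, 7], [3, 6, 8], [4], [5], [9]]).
Reverse the RSK construction: for i from n down to 1, find the cell of Q containing i, remove the entry at that cell from P, and reverse-bump it up through P; the value ejected from row 1 is w(i).

Step i=9: Q has 9 at row 5, column 1; remove 9 from row 5 of P and reverse-bump: 9 enters row 4 and ejects 6; 6 enters row 3 and ejects 5; 5 enters row 2 and ejects 4; 4 enters row 1 and ejects 2. So w(9) = 2. P is now [[1, 4, 7], [3, 5, 8], [6], [9]].
Step i=8: Q has 8 at row 2, column 3; remove 8 from row 2 of P and reverse-bump: 8 enters row 1 and ejects 7. So w(8) = 7. P is now [[1, 4, 8], [3, 5], [6], [9]].
Step i=7: Q has 7 at row 1, column 3; remove that cell from P, ejecting 8. So w(7) = 8. P is now [[1, 4], [3, 5], [6], [9]].
Step i=6: Q has 6 at row 2, column 2; remove 5 from row 2 of P and reverse-bump: 5 enters row 1 and ejects 4. So w(6) = 4. P is now [[1, 5], [3], [6], [9]].
Step i=5: Q has 5 at row 4, column 1; remove 9 from row 4 of P and reverse-bump: 9 enters row 3 and ejects 6; 6 enters row 2 and ejects 3; 3 enters row 1 and ejects 1. So w(5) = 1. P is now [[3, 5], [6], [9]].
Step i=4: Q has 4 at row 3, column 1; remove 9 from row 3 of P and reverse-bump: 9 enters row 2 and ejects 6; 6 enters row 1 and ejects 5. So w(4) = 5. P is now [[3, 6], [9]].
Step i=3: Q has 3 at row 2, column 1; remove 9 from row 2 of P and reverse-bump: 9 enters row 1 and ejects 6. So w(3) = 6. P is now [[3, 9]].
Step i=2: Q has 2 at row 1, column 2; remove that cell from P, ejecting 9. So w(2) = 9. P is now [[3]].
Step i=1: Q has 1 at row 1, column 1; remove that cell from P, ejecting 3. So w(1) = 3. P is now [].

So w = 3 9 6 5 1 4 8 7 2.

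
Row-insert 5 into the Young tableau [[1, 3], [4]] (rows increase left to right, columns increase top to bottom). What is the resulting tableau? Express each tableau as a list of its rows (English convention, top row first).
[[1, 3, 5], [4]]

5 is larger than every entry of row 1, so it is appended to row 1. The new tableau is [[1, 3, 5], [4]].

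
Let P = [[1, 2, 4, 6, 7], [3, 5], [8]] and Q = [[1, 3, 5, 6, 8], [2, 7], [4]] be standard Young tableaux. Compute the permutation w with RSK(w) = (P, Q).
Reverse RSK: for i = n, n-1, ..., 1, locate i in Q, remove the corresponding corner cell from P, and reverse-bump its entry up through P; the value ejected from row 1 is w(i).

So w = 8 1 3 2 5 6 4 7.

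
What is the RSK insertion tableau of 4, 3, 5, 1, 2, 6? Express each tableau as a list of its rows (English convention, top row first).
Insert 4: appended to row 1. P = [[4]].
Insert 3: 3 bumps 4 from row 1; 4 starts row 2. P = [[3], [4]].
Insert 5: appended to row 1. P = [[3, 5], [4]].
Insert 1: 1 bumps 3 from row 1; 3 bumps 4 from row 2; 4 starts row 3. P = [[1, 5], [3], [4]].
Insert 2: 2 bumps 5 from row 1; 5 appends to row 2. P = [[1, 2], [3, 5], [4]].
Insert 6: appended to row 1. P = [[1, 2, 6], [3, 5], [4]].

So P = [[1, 2, 6], [3, 5], [4]].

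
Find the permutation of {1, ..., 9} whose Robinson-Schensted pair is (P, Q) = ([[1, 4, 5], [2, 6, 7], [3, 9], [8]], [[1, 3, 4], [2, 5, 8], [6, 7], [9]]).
Reverse RSK: for i = n, n-1, ..., 1, locate i in Q, remove the corresponding corner cell from P, and reverse-bump its entry up through P; the value ejected from row 1 is w(i).

So w = 8 3 6 9 7 2 4 5 1.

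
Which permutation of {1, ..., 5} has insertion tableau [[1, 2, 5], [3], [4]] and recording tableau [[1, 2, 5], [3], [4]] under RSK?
1 4 3 2 5

Reverse the RSK construction: for i from n down to 1, find the cell of Q containing i, remove the entry at that cell from P, and reverse-bump it up through P; the value ejected from row 1 is w(i).

Step i=5: Q has 5 at row 1, column 3; remove that cell from P, ejecting 5. So w(5) = 5. P is now [[1, 2], [3], [4]].
Step i=4: Q has 4 at row 3, column 1; remove 4 from row 3 of P and reverse-bump: 4 enters row 2 and ejects 3; 3 enters row 1 and ejects 2. So w(4) = 2. P is now [[1, 3], [4]].
Step i=3: Q has 3 at row 2, column 1; remove 4 from row 2 of P and reverse-bump: 4 enters row 1 and ejects 3. So w(3) = 3. P is now [[1, 4]].
Step i=2: Q has 2 at row 1, column 2; remove that cell from P, ejecting 4. So w(2) = 4. P is now [[1]].
Step i=1: Q has 1 at row 1, column 1; remove that cell from P, ejecting 1. So w(1) = 1. P is now [].

So w = 1 4 3 2 5.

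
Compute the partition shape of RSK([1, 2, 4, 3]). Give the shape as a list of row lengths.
[3, 1]

Row-insert each entry into an empty tableau.

After inserting 1: P = [[1]].
After inserting 2: P = [[1, 2]].
After inserting 4: P = [[1, 2, 4]].
After inserting 3: P = [[1, 2, 3], [4]].

The final insertion tableau P = [[1, 2, 3], [4]] has shape [3, 1].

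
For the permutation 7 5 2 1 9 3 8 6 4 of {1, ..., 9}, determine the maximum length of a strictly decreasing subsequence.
4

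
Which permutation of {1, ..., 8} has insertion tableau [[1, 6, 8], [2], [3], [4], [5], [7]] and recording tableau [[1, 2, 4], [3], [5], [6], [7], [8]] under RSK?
Reverse the RSK construction: for i from n down to 1, find the cell of Q containing i, remove the entry at that cell from P, and reverse-bump it up through P; the value ejected from row 1 is w(i).

Step i=8: Q has 8 at row 6, column 1; remove 7 from row 6 of P and reverse-bump: 7 enters row 5 and ejects 5; 5 enters row 4 and ejects 4; 4 enters row 3 and ejects 3; 3 enters row 2 and ejects 2; 2 enters row 1 and ejects 1. So w(8) = 1. P is now [[2, 6, 8], [3], [4], [5], [7]].
Step i=7: Q has 7 at row 5, column 1; remove 7 from row 5 of P and reverse-bump: 7 enters row 4 and ejects 5; 5 enters row 3 and ejects 4; 4 enters row 2 and ejects 3; 3 enters row 1 and ejects 2. So w(7) = 2. P is now [[3, 6, 8], [4], [5], [7]].
Step i=6: Q has 6 at row 4, column 1; remove 7 from row 4 of P and reverse-bump: 7 enters row 3 and ejects 5; 5 enters row 2 and ejects 4; 4 enters row 1 and ejects 3. So w(6) = 3. P is now [[4, 6, 8], [5], [7]].
Step i=5: Q has 5 at row 3, column 1; remove 7 from row 3 of P and reverse-bump: 7 enters row 2 and ejects 5; 5 enters row 1 and ejects 4. So w(5) = 4. P is now [[5, 6, 8], [7]].
Step i=4: Q has 4 at row 1, column 3; remove that cell from P, ejecting 8. So w(4) = 8. P is now [[5, 6], [7]].
Step i=3: Q has 3 at row 2, column 1; remove 7 from row 2 of P and reverse-bump: 7 enters row 1 and ejects 6. So w(3) = 6. P is now [[5, 7]].
Step i=2: Q has 2 at row 1, column 2; remove that cell from P, ejecting 7. So w(2) = 7. P is now [[5]].
Step i=1: Q has 1 at row 1, column 1; remove that cell from P, ejecting 5. So w(1) = 5. P is now [].

So w = 5 7 6 8 4 3 2 1.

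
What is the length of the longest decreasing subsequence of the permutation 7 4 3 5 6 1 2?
4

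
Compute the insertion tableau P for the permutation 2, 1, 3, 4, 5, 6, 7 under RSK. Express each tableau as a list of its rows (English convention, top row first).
P = [[1, 3, 4, 5, 6, 7], [2]]

Insert 2: appended to row 1. P = [[2]].
Insert 1: 1 bumps 2 from row 1; 2 starts row 2. P = [[1], [2]].
Insert 3: appended to row 1. P = [[1, 3], [2]].
Insert 4: appended to row 1. P = [[1, 3, 4], [2]].
Insert 5: appended to row 1. P = [[1, 3, 4, 5], [2]].
Insert 6: appended to row 1. P = [[1, 3, 4, 5, 6], [2]].
Insert 7: appended to row 1. P = [[1, 3, 4, 5, 6, 7], [2]].

So P = [[1, 3, 4, 5, 6, 7], [2]].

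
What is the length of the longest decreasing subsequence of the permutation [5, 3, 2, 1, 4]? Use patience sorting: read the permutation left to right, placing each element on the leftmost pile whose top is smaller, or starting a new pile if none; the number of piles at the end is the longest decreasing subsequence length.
4

5: new pile. tops = [5]
3: new pile. tops = [5, 3]
2: new pile. tops = [5, 3, 2]
1: new pile. tops = [5, 3, 2, 1]
4: onto pile 2 (replacing 3). tops = [5, 4, 2, 1]

4 piles, so the longest decreasing subsequence has length 4.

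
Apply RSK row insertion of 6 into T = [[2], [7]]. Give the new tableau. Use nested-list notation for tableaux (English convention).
6 is larger than every entry of row 1, so it is appended to row 1. The new tableau is [[2, 6], [7]].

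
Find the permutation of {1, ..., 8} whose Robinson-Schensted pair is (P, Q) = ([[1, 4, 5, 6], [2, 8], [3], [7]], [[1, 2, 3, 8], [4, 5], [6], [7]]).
Reverse the RSK construction: for i from n down to 1, find the cell of Q containing i, remove the entry at that cell from P, and reverse-bump it up through P; the value ejected from row 1 is w(i).

Step i=8: Q has 8 at row 1, column 4; remove that cell from P, ejecting 6. So w(8) = 6. P is now [[1, 4, 5], [2, 8], [3], [7]].
Step i=7: Q has 7 at row 4, column 1; remove 7 from row 4 of P and reverse-bump: 7 enters row 3 and ejects 3; 3 enters row 2 and ejects 2; 2 enters row 1 and ejects 1. So w(7) = 1. P is now [[2, 4, 5], [3, 8], [7]].
Step i=6: Q has 6 at row 3, column 1; remove 7 from row 3 of P and reverse-bump: 7 enters row 2 and ejects 3; 3 enters row 1 and ejects 2. So w(6) = 2. P is now [[3, 4, 5], [7, 8]].
Step i=5: Q has 5 at row 2, column 2; remove 8 from row 2 of P and reverse-bump: 8 enters row 1 and ejects 5. So w(5) = 5. P is now [[3, 4, 8], [7]].
Step i=4: Q has 4 at row 2, column 1; remove 7 from row 2 of P and reverse-bump: 7 enters row 1 and ejects 4. So w(4) = 4. P is now [[3, 7, 8]].
Step i=3: Q has 3 at row 1, column 3; remove that cell from P, ejecting 8. So w(3) = 8. P is now [[3, 7]].
Step i=2: Q has 2 at row 1, column 2; remove that cell from P, ejecting 7. So w(2) = 7. P is now [[3]].
Step i=1: Q has 1 at row 1, column 1; remove that cell from P, ejecting 3. So w(1) = 3. P is now [].

So w = 3 7 8 4 5 2 1 6.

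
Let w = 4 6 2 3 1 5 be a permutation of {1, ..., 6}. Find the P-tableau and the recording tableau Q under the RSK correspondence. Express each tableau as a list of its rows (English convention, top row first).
P = [[1, 3, 5], [2, 6], [4]], Q = [[1, 2, 6], [3, 4], [5]]

Insert each entry of the permutation into P by Schensted row insertion, recording in Q the position of each new cell.

After inserting 4: P = [[4]].
After inserting 6: P = [[4, 6]].
After inserting 2: P = [[2, 6], [4]].
After inserting 3: P = [[2, 3], [4, 6]].
After inserting 1: P = [[1, 3], [2, 6], [4]].
After inserting 5: P = [[1, 3, 5], [2, 6], [4]].

So P = [[1, 3, 5], [2, 6], [4]], Q = [[1, 2, 6], [3, 4], [5]].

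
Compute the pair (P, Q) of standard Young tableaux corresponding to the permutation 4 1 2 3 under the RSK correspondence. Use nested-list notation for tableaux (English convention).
Insert each entry of the permutation into P by Schensted row insertion, recording in Q the position of each new cell.

Insert 4: appended to row 1. P = [[4]].
Insert 1: 1 bumps 4 from row 1; 4 starts row 2. P = [[1], [4]].
Insert 2: appended to row 1. P = [[1, 2], [4]].
Insert 3: appended to row 1. P = [[1, 2, 3], [4]].

So P = [[1, 2, 3], [4]], Q = [[1, 3, 4], [2]].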